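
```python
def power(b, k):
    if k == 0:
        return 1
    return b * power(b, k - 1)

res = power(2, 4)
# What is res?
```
Call trace:
power(b=2, k=4)
  power(b=2, k=3)
    power(b=2, k=2)
      power(b=2, k=1)
        power(b=2, k=0)
        -> return 1
      -> return 2
    -> return 4
  -> return 8
-> return 16

Final answer: 16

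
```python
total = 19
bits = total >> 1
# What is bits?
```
Trace:
  total=19
  total=19, bits=9

Final answer: 9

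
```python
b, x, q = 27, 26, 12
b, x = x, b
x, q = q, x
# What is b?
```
Trace:
  b=27, x=26, q=12
  b=26, x=27, q=12
  b=26, x=12, q=27

Final answer: 26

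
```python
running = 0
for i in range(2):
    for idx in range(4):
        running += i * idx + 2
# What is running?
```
Trace:
  running=0
  running=2, i=0, idx=0
  running=4, i=0, idx=1
  running=6, i=0, idx=2
  running=8, i=0, idx=3
  running=10, i=1, idx=0
  running=13, i=1, idx=1
  running=17, i=1, idx=2
  running=22, i=1, idx=3

Final answer: 22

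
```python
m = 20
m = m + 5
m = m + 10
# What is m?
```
Trace:
  m=20
  m=25
  m=35

Final answer: 35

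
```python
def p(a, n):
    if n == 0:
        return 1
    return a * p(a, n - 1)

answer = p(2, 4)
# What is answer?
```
Call trace:
p(a=2, n=4)
  p(a=2, n=3)
    p(a=2, n=2)
      p(a=2, n=1)
        p(a=2, n=0)
        -> return 1
      -> return 2
    -> return 4
  -> return 8
-> return 16

Final answer: 16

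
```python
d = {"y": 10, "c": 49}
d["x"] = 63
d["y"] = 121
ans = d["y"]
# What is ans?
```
Trace:
  d={'y': 10, 'c': 49}
  d={'y': 10, 'c': 49, 'x': 63}
  d={'y': 121, 'c': 49, 'x': 63}
  d={'y': 121, 'c': 49, 'x': 63}, ans=121

Final answer: 121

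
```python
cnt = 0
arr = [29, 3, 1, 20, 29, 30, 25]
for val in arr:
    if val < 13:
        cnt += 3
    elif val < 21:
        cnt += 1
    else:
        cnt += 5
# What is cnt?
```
Trace:
  cnt=0
  cnt=5, val=29
  cnt=8, val=3
  cnt=11, val=1
  cnt=12, val=20
  cnt=17, val=29
  cnt=22, val=30
  cnt=27, val=25

Final answer: 27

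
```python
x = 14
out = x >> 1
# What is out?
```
Trace:
  x=14
  x=14, out=7

Final answer: 7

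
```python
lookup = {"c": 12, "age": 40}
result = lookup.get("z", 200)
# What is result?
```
Trace:
  lookup={'c': 12, 'age': 40}
  lookup={'c': 12, 'age': 40}, result=200

Final answer: 200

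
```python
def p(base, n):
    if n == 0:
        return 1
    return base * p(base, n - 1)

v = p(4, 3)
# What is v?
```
Call trace:
p(base=4, n=3)
  p(base=4, n=2)
    p(base=4, n=1)
      p(base=4, n=0)
      -> return 1
    -> return 4
  -> return 16
-> return 64

Final answer: 64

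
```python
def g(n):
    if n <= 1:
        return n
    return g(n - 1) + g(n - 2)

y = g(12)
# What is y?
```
Call trace (a repeated sub-call is expanded the first time; later identical calls just restate its return value):
g(n=12)
  g(n=11)
    g(n=10)
      g(n=9)
        g(n=8)
          g(n=7)
            g(n=6)
              g(n=5)
                g(n=4)
                  g(n=3)
                    g(n=2)
                      g(n=1)
                      -> return 1
                      g(n=0)
                      -> return 0
                    -> return 1
                    g(n=1)
                    -> return 1
                  -> return 2
                  g(n=2) -> return 1  (same call as traced above)
                -> return 3
                g(n=3) -> return 2  (same call as traced above)
              -> return 5
              g(n=4) -> return 3  (same call as traced above)
            -> return 8
            g(n=5) -> return 5  (same call as traced above)
          -> return 13
          g(n=6) -> return 8  (same call as traced above)
        -> return 21
        g(n=7) -> return 13  (same call as traced above)
      -> return 34
      g(n=8) -> return 21  (same call as traced above)
    -> return 55
    g(n=9) -> return 34  (same call as traced above)
  -> return 89
  g(n=10) -> return 55  (same call as traced above)
-> return 144

Final answer: 144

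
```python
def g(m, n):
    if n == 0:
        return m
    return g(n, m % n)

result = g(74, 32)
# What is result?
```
Call trace:
g(m=74, n=32)
  g(m=32, n=10)
    g(m=10, n=2)
      g(m=2, n=0)
      -> return 2
    -> return 2
  -> return 2
-> return 2

Final answer: 2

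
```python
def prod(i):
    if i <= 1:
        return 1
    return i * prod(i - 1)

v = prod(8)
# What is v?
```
Call trace:
prod(i=8)
  prod(i=7)
    prod(i=6)
      prod(i=5)
        prod(i=4)
          prod(i=3)
            prod(i=2)
              prod(i=1)
              -> return 1
            -> return 2
          -> return 6
        -> return 24
      -> return 120
    -> return 720
  -> return 5040
-> return 40320

Final answer: 40320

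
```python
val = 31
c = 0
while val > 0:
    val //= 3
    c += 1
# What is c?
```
Trace:
  val=31
  val=31, c=0
  val=10, c=1
  val=3, c=2
  val=1, c=3
  val=0, c=4

Final answer: 4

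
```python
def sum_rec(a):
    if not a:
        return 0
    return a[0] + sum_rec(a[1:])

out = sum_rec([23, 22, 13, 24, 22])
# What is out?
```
Call trace:
sum_rec(a=[23, 22, 13, 24, 22])
  sum_rec(a=[22, 13, 24, 22])
    sum_rec(a=[13, 24, 22])
      sum_rec(a=[24, 22])
        sum_rec(a=[22])
          sum_rec(a=[])
          -> return 0
        -> return 22
      -> return 46
    -> return 59
  -> return 81
-> return 104

Final answer: 104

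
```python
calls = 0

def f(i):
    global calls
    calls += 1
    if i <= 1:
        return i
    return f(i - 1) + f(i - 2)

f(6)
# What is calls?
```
Call trace (a repeated sub-call is expanded the first time; later identical calls just restate its return value):
f(i=6)
  f(i=5)
    f(i=4)
      f(i=3)
        f(i=2)
          f(i=1)
          -> return 1
          f(i=0)
          -> return 0
        -> return 1
        f(i=1)
        -> return 1
      -> return 2
      f(i=2) -> return 1  (same call as traced above)
    -> return 3
    f(i=3) -> return 2  (same call as traced above)
  -> return 5
  f(i=4) -> return 3  (same call as traced above)
-> return 8

calls is incremented once per call, so count the calls in each subtree. Let C(i) = number of calls made by f(i).
C(0) = C(1) = 1 (base case, no recursion); C(i) = 1 + C(i - 1) + C(i - 2) otherwise.
C(2) = 1 + C(1) + C(0) = 1 + 1 + 1 = 3
C(3) = 1 + C(2) + C(1) = 1 + 3 + 1 = 5
C(4) = 1 + C(3) + C(2) = 1 + 5 + 3 = 9
C(5) = 1 + C(4) + C(3) = 1 + 9 + 5 = 15
C(6) = 1 + C(5) + C(4) = 1 + 15 + 9 = 25
calls = C(6) = 25

Final answer: 25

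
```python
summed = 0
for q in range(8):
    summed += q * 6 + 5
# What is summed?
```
Trace:
  summed=0
  summed=5, q=0
  summed=16, q=1
  summed=33, q=2
  summed=56, q=3
  summed=85, q=4
  summed=120, q=5
  summed=161, q=6
  summed=208, q=7

Final answer: 208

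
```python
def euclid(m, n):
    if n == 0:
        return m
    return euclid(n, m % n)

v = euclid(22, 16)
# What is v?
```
Call trace:
euclid(m=22, n=16)
  euclid(m=16, n=6)
    euclid(m=6, n=4)
      euclid(m=4, n=2)
        euclid(m=2, n=0)
        -> return 2
      -> return 2
    -> return 2
  -> return 2
-> return 2

Final answer: 2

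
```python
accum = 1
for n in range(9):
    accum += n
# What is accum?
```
Trace:
  accum=1
  accum=1, n=0
  accum=2, n=1
  accum=4, n=2
  accum=7, n=3
  accum=11, n=4
  accum=16, n=5
  accum=22, n=6
  accum=29, n=7
  accum=37, n=8

Final answer: 37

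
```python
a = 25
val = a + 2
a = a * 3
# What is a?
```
Trace:
  a=25
  a=25, val=27
  a=75, val=27

Final answer: 75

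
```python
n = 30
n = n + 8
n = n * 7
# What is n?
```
Trace:
  n=30
  n=38
  n=266

Final answer: 266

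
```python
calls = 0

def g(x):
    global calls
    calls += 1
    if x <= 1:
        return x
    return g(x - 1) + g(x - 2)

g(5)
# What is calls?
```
Call trace (a repeated sub-call is expanded the first time; later identical calls just restate its return value):
g(x=5)
  g(x=4)
    g(x=3)
      g(x=2)
        g(x=1)
        -> return 1
        g(x=0)
        -> return 0
      -> return 1
      g(x=1)
      -> return 1
    -> return 2
    g(x=2) -> return 1  (same call as traced above)
  -> return 3
  g(x=3) -> return 2  (same call as traced above)
-> return 5

calls is incremented once per call, so count the calls in each subtree. Let C(x) = number of calls made by g(x).
C(0) = C(1) = 1 (base case, no recursion); C(x) = 1 + C(x - 1) + C(x - 2) otherwise.
C(2) = 1 + C(1) + C(0) = 1 + 1 + 1 = 3
C(3) = 1 + C(2) + C(1) = 1 + 3 + 1 = 5
C(4) = 1 + C(3) + C(2) = 1 + 5 + 3 = 9
C(5) = 1 + C(4) + C(3) = 1 + 9 + 5 = 15
calls = C(5) = 15

Final answer: 15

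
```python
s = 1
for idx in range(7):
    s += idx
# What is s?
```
Trace:
  s=1
  s=1, idx=0
  s=2, idx=1
  s=4, idx=2
  s=7, idx=3
  s=11, idx=4
  s=16, idx=5
  s=22, idx=6

Final answer: 22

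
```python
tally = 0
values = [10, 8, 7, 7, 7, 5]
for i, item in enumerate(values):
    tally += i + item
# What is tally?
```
Trace:
  tally=0
  tally=10, i=0, item=10
  tally=19, i=1, item=8
  tally=28, i=2, item=7
  tally=38, i=3, item=7
  tally=49, i=4, item=7
  tally=59, i=5, item=5

Final answer: 59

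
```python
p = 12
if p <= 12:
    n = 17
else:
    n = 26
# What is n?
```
Trace:
  p=12
  p=12, n=17

Final answer: 17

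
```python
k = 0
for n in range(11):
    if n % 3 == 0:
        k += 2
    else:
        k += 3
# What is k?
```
Trace:
  k=0
  k=2, n=0
  k=5, n=1
  k=8, n=2
  k=10, n=3
  k=13, n=4
  k=16, n=5
  k=18, n=6
  k=21, n=7
  k=24, n=8
  k=26, n=9
  k=29, n=10

Final answer: 29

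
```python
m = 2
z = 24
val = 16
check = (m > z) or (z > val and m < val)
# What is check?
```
Trace:
  m=2
  m=2, z=24
  m=2, z=24, val=16
  m=2, z=24, val=16, check=True

Final answer: True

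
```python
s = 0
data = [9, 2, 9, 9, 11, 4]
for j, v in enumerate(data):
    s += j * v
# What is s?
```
Trace:
  s=0
  s=0, j=0, v=9
  s=2, j=1, v=2
  s=20, j=2, v=9
  s=47, j=3, v=9
  s=91, j=4, v=11
  s=111, j=5, v=4

Final answer: 111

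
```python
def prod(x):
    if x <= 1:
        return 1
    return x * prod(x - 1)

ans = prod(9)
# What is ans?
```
Call trace:
prod(x=9)
  prod(x=8)
    prod(x=7)
      prod(x=6)
        prod(x=5)
          prod(x=4)
            prod(x=3)
              prod(x=2)
                prod(x=1)
                -> return 1
              -> return 2
            -> return 6
          -> return 24
        -> return 120
      -> return 720
    -> return 5040
  -> return 40320
-> return 362880

Final answer: 362880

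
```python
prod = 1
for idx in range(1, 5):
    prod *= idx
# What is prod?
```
Trace:
  prod=1
  prod=1, idx=1
  prod=2, idx=2
  prod=6, idx=3
  prod=24, idx=4

Final answer: 24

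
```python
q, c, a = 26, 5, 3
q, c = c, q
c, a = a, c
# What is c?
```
Trace:
  q=26, c=5, a=3
  q=5, c=26, a=3
  q=5, c=3, a=26

Final answer: 3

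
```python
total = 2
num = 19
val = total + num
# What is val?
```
Trace:
  total=2
  total=2, num=19
  total=2, num=19, val=21

Final answer: 21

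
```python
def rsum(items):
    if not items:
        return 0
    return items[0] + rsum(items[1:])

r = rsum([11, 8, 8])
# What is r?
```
Call trace:
rsum(items=[11, 8, 8])
  rsum(items=[8, 8])
    rsum(items=[8])
      rsum(items=[])
      -> return 0
    -> return 8
  -> return 16
-> return 27

Final answer: 27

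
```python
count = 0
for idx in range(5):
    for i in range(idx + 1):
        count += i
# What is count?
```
Trace:
  count=0
  count=0, idx=0, i=0
  count=0, idx=1, i=0
  count=1, idx=1, i=1
  count=1, idx=2, i=0
  count=2, idx=2, i=1
  count=4, idx=2, i=2
  count=4, idx=3, i=0
  count=5, idx=3, i=1
  count=7, idx=3, i=2
  count=10, idx=3, i=3
  count=10, idx=4, i=0
  count=11, idx=4, i=1
  count=13, idx=4, i=2
  count=16, idx=4, i=3
  count=20, idx=4, i=4

Final answer: 20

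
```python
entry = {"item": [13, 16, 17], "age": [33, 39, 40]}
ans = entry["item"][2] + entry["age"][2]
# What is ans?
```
Trace:
  entry={'item': [13, 16, 17], 'age': [33, 39, 40]}
  entry={'item': [13, 16, 17], 'age': [33, 39, 40]}, ans=57

Final answer: 57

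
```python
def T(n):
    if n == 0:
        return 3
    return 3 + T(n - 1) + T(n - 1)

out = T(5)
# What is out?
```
Call trace (a repeated sub-call is expanded the first time; later identical calls just restate its return value):
T(n=5)
  T(n=4)
    T(n=3)
      T(n=2)
        T(n=1)
          T(n=0)
          -> return 3
          T(n=0)
          -> return 3
        -> return 9
        T(n=1) -> return 9  (same call as traced above)
      -> return 21
      T(n=2) -> return 21  (same call as traced above)
    -> return 45
    T(n=3) -> return 45  (same call as traced above)
  -> return 93
  T(n=4) -> return 93  (same call as traced above)
-> return 189

Final answer: 189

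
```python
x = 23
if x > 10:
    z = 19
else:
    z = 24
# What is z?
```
Trace:
  x=23
  x=23, z=19

Final answer: 19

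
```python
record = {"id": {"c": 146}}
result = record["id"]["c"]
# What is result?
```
Trace:
  record={'id': {'c': 146}}
  record={'id': {'c': 146}}, result=146

Final answer: 146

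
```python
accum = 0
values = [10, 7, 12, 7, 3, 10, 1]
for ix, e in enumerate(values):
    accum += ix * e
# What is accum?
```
Trace:
  accum=0
  accum=0, ix=0, e=10
  accum=7, ix=1, e=7
  accum=31, ix=2, e=12
  accum=52, ix=3, e=7
  accum=64, ix=4, e=3
  accum=114, ix=5, e=10
  accum=120, ix=6, e=1

Final answer: 120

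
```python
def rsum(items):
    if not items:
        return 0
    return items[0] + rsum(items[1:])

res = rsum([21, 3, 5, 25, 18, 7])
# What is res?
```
Call trace:
rsum(items=[21, 3, 5, 25, 18, 7])
  rsum(items=[3, 5, 25, 18, 7])
    rsum(items=[5, 25, 18, 7])
      rsum(items=[25, 18, 7])
        rsum(items=[18, 7])
          rsum(items=[7])
            rsum(items=[])
            -> return 0
          -> return 7
        -> return 25
      -> return 50
    -> return 55
  -> return 58
-> return 79

Final answer: 79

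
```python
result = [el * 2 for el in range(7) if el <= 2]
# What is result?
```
Trace:
  el=0
  el=1
  el=2
  el=3
  el=4
  el=5
  el=6
  result=[0, 2, 4]

Final answer: [0, 2, 4]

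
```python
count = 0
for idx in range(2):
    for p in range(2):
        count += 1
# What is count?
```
Trace:
  count=0
  count=1, idx=0, p=0
  count=2, idx=0, p=1
  count=3, idx=1, p=0
  count=4, idx=1, p=1

Final answer: 4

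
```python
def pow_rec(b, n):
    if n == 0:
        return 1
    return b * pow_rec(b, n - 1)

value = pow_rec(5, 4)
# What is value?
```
Call trace:
pow_rec(b=5, n=4)
  pow_rec(b=5, n=3)
    pow_rec(b=5, n=2)
      pow_rec(b=5, n=1)
        pow_rec(b=5, n=0)
        -> return 1
      -> return 5
    -> return 25
  -> return 125
-> return 625

Final answer: 625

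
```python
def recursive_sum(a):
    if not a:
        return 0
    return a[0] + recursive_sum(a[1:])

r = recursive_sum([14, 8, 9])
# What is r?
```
Call trace:
recursive_sum(a=[14, 8, 9])
  recursive_sum(a=[8, 9])
    recursive_sum(a=[9])
      recursive_sum(a=[])
      -> return 0
    -> return 9
  -> return 17
-> return 31

Final answer: 31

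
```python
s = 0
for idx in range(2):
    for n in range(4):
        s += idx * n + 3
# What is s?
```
Trace:
  s=0
  s=3, idx=0, n=0
  s=6, idx=0, n=1
  s=9, idx=0, n=2
  s=12, idx=0, n=3
  s=15, idx=1, n=0
  s=19, idx=1, n=1
  s=24, idx=1, n=2
  s=30, idx=1, n=3

Final answer: 30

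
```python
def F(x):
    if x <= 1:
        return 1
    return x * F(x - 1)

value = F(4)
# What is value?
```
Call trace:
F(x=4)
  F(x=3)
    F(x=2)
      F(x=1)
      -> return 1
    -> return 2
  -> return 6
-> return 24

Final answer: 24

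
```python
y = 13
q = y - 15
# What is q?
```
Trace:
  y=13
  y=13, q=-2

Final answer: -2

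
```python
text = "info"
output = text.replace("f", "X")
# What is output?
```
Trace:
  text='info'
  text='info', output='inXo'

Final answer: 'inXo'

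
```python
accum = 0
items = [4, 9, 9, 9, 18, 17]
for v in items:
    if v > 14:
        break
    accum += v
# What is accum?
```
Trace:
  accum=0
  accum=4, v=4
  accum=13, v=9
  accum=22, v=9
  accum=31, v=9
  accum=31, v=18

Final answer: 31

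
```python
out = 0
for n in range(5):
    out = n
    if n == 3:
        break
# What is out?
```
Trace:
  out=0
  out=0, n=0
  out=1, n=1
  out=2, n=2
  out=3, n=3

Final answer: 3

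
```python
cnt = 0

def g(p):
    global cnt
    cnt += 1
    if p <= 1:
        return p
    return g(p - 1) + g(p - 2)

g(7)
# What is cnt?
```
Call trace (a repeated sub-call is expanded the first time; later identical calls just restate its return value):
g(p=7)
  g(p=6)
    g(p=5)
      g(p=4)
        g(p=3)
          g(p=2)
            g(p=1)
            -> return 1
            g(p=0)
            -> return 0
          -> return 1
          g(p=1)
          -> return 1
        -> return 2
        g(p=2) -> return 1  (same call as traced above)
      -> return 3
      g(p=3) -> return 2  (same call as traced above)
    -> return 5
    g(p=4) -> return 3  (same call as traced above)
  -> return 8
  g(p=5) -> return 5  (same call as traced above)
-> return 13

cnt is incremented once per call, so count the calls in each subtree. Let C(p) = number of calls made by g(p).
C(0) = C(1) = 1 (base case, no recursion); C(p) = 1 + C(p - 1) + C(p - 2) otherwise.
C(2) = 1 + C(1) + C(0) = 1 + 1 + 1 = 3
C(3) = 1 + C(2) + C(1) = 1 + 3 + 1 = 5
C(4) = 1 + C(3) + C(2) = 1 + 5 + 3 = 9
C(5) = 1 + C(4) + C(3) = 1 + 9 + 5 = 15
C(6) = 1 + C(5) + C(4) = 1 + 15 + 9 = 25
C(7) = 1 + C(6) + C(5) = 1 + 25 + 15 = 41
cnt = C(7) = 41

Final answer: 41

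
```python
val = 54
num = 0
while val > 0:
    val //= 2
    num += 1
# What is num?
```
Trace:
  val=54
  val=54, num=0
  val=27, num=1
  val=13, num=2
  val=6, num=3
  val=3, num=4
  val=1, num=5
  val=0, num=6

Final answer: 6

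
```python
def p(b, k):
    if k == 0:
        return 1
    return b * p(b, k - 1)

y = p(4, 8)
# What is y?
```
Call trace:
p(b=4, k=8)
  p(b=4, k=7)
    p(b=4, k=6)
      p(b=4, k=5)
        p(b=4, k=4)
          p(b=4, k=3)
            p(b=4, k=2)
              p(b=4, k=1)
                p(b=4, k=0)
                -> return 1
              -> return 4
            -> return 16
          -> return 64
        -> return 256
      -> return 1024
    -> return 4096
  -> return 16384
-> return 65536

Final answer: 65536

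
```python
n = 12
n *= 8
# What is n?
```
Trace:
  n=12
  n=96

Final answer: 96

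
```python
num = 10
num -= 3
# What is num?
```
Trace:
  num=10
  num=7

Final answer: 7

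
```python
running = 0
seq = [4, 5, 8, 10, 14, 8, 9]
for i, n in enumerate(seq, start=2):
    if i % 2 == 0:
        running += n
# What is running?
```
Trace:
  running=0
  running=4, i=2, n=4
  running=4, i=3, n=5
  running=12, i=4, n=8
  running=12, i=5, n=10
  running=26, i=6, n=14
  running=26, i=7, n=8
  running=35, i=8, n=9

Final answer: 35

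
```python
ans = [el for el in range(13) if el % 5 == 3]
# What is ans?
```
Trace:
  el=0
  el=1
  el=2
  el=3
  el=4
  el=5
  el=6
  el=7
  el=8
  el=9
  el=10
  el=11
  el=12
  ans=[3, 8]

Final answer: [3, 8]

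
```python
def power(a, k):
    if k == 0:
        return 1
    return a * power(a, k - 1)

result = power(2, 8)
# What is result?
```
Call trace:
power(a=2, k=8)
  power(a=2, k=7)
    power(a=2, k=6)
      power(a=2, k=5)
        power(a=2, k=4)
          power(a=2, k=3)
            power(a=2, k=2)
              power(a=2, k=1)
                power(a=2, k=0)
                -> return 1
              -> return 2
            -> return 4
          -> return 8
        -> return 16
      -> return 32
    -> return 64
  -> return 128
-> return 256

Final answer: 256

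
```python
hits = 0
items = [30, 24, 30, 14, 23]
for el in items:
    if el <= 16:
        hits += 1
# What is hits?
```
Trace:
  hits=0
  hits=0, el=30
  hits=0, el=24
  hits=0, el=30
  hits=1, el=14
  hits=1, el=23

Final answer: 1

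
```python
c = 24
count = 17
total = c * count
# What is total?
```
Trace:
  c=24
  c=24, count=17
  c=24, count=17, total=408

Final answer: 408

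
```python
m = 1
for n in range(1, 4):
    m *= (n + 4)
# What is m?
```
Trace:
  m=1
  m=5, n=1
  m=30, n=2
  m=210, n=3

Final answer: 210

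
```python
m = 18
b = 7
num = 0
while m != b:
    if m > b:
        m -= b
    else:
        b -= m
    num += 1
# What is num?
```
Trace:
  m=18
  m=18, b=7
  m=18, b=7, num=0
  m=11, b=7, num=1
  m=4, b=7, num=2
  m=4, b=3, num=3
  m=1, b=3, num=4
  m=1, b=2, num=5
  m=1, b=1, num=6

Final answer: 6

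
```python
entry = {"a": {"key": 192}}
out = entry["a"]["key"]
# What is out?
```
Trace:
  entry={'a': {'key': 192}}
  entry={'a': {'key': 192}}, out=192

Final answer: 192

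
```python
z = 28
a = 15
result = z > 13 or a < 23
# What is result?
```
Trace:
  z=28
  z=28, a=15
  z=28, a=15, result=True

Final answer: True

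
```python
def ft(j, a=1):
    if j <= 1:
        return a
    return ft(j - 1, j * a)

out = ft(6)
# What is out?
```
Call trace:
ft(j=6, a=1)
  ft(j=5, a=6)
    ft(j=4, a=30)
      ft(j=3, a=120)
        ft(j=2, a=360)
          ft(j=1, a=720)
          -> return 720
        -> return 720
      -> return 720
    -> return 720
  -> return 720
-> return 720

Final answer: 720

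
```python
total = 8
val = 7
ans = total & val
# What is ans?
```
Trace:
  total=8
  total=8, val=7
  total=8, val=7, ans=0

Final answer: 0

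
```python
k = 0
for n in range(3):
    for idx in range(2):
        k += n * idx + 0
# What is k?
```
Trace:
  k=0
  k=0, n=0, idx=0
  k=0, n=0, idx=1
  k=0, n=1, idx=0
  k=1, n=1, idx=1
  k=1, n=2, idx=0
  k=3, n=2, idx=1

Final answer: 3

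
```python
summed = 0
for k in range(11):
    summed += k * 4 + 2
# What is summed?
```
Trace:
  summed=0
  summed=2, k=0
  summed=8, k=1
  summed=18, k=2
  summed=32, k=3
  summed=50, k=4
  summed=72, k=5
  summed=98, k=6
  summed=128, k=7
  summed=162, k=8
  summed=200, k=9
  summed=242, k=10

Final answer: 242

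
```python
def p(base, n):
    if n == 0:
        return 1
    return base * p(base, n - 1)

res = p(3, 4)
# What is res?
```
Call trace:
p(base=3, n=4)
  p(base=3, n=3)
    p(base=3, n=2)
      p(base=3, n=1)
        p(base=3, n=0)
        -> return 1
      -> return 3
    -> return 9
  -> return 27
-> return 81

Final answer: 81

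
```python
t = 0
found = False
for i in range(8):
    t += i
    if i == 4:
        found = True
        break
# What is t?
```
Trace:
  t=0
  t=0, found=False
  t=0, found=False, i=0
  t=1, found=False, i=1
  t=3, found=False, i=2
  t=6, found=False, i=3
  t=10, found=True, i=4

Final answer: 10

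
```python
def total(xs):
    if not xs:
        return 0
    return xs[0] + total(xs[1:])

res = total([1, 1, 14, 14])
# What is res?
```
Call trace:
total(xs=[1, 1, 14, 14])
  total(xs=[1, 14, 14])
    total(xs=[14, 14])
      total(xs=[14])
        total(xs=[])
        -> return 0
      -> return 14
    -> return 28
  -> return 29
-> return 30

Final answer: 30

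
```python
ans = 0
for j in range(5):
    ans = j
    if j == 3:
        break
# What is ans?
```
Trace:
  ans=0
  ans=0, j=0
  ans=1, j=1
  ans=2, j=2
  ans=3, j=3

Final answer: 3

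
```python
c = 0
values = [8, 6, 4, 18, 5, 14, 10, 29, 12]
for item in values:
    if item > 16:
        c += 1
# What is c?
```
Trace:
  c=0
  c=0, item=8
  c=0, item=6
  c=0, item=4
  c=1, item=18
  c=1, item=5
  c=1, item=14
  c=1, item=10
  c=2, item=29
  c=2, item=12

Final answer: 2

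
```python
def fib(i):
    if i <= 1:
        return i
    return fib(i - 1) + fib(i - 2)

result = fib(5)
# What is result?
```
Call trace (a repeated sub-call is expanded the first time; later identical calls just restate its return value):
fib(i=5)
  fib(i=4)
    fib(i=3)
      fib(i=2)
        fib(i=1)
        -> return 1
        fib(i=0)
        -> return 0
      -> return 1
      fib(i=1)
      -> return 1
    -> return 2
    fib(i=2) -> return 1  (same call as traced above)
  -> return 3
  fib(i=3) -> return 2  (same call as traced above)
-> return 5

Final answer: 5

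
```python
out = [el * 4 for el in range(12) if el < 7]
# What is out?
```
Trace:
  el=0
  el=1
  el=2
  el=3
  el=4
  el=5
  el=6
  el=7
  el=8
  el=9
  el=10
  el=11
  out=[0, 4, 8, 12, 16, 20, 24]

Final answer: [0, 4, 8, 12, 16, 20, 24]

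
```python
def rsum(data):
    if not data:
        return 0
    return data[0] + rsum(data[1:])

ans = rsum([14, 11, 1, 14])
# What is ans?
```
Call trace:
rsum(data=[14, 11, 1, 14])
  rsum(data=[11, 1, 14])
    rsum(data=[1, 14])
      rsum(data=[14])
        rsum(data=[])
        -> return 0
      -> return 14
    -> return 15
  -> return 26
-> return 40

Final answer: 40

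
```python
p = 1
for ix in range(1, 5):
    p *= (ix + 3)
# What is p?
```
Trace:
  p=1
  p=4, ix=1
  p=20, ix=2
  p=120, ix=3
  p=840, ix=4

Final answer: 840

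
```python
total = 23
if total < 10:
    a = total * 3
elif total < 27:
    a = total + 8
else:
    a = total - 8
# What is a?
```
Trace:
  total=23
  total=23, a=31

Final answer: 31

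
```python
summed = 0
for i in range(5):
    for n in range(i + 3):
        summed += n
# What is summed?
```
Trace:
  summed=0
  summed=0, i=0, n=0
  summed=1, i=0, n=1
  summed=3, i=0, n=2
  summed=3, i=1, n=0
  summed=4, i=1, n=1
  summed=6, i=1, n=2
  summed=9, i=1, n=3
  summed=9, i=2, n=0
  summed=10, i=2, n=1
  summed=12, i=2, n=2
  summed=15, i=2, n=3
  summed=19, i=2, n=4
  summed=19, i=3, n=0
  summed=20, i=3, n=1
  summed=22, i=3, n=2
  summed=25, i=3, n=3
  summed=29, i=3, n=4
  summed=34, i=3, n=5
  summed=34, i=4, n=0
  summed=35, i=4, n=1
  summed=37, i=4, n=2
  summed=40, i=4, n=3
  summed=44, i=4, n=4
  summed=49, i=4, n=5
  summed=55, i=4, n=6

Final answer: 55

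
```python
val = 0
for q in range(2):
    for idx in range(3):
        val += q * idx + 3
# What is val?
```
Trace:
  val=0
  val=3, q=0, idx=0
  val=6, q=0, idx=1
  val=9, q=0, idx=2
  val=12, q=1, idx=0
  val=16, q=1, idx=1
  val=21, q=1, idx=2

Final answer: 21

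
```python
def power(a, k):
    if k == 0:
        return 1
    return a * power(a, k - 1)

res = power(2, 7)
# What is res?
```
Call trace:
power(a=2, k=7)
  power(a=2, k=6)
    power(a=2, k=5)
      power(a=2, k=4)
        power(a=2, k=3)
          power(a=2, k=2)
            power(a=2, k=1)
              power(a=2, k=0)
              -> return 1
            -> return 2
          -> return 4
        -> return 8
      -> return 16
    -> return 32
  -> return 64
-> return 128

Final answer: 128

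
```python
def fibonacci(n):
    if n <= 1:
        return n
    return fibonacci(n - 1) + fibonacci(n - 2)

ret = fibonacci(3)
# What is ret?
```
Call trace:
fibonacci(n=3)
  fibonacci(n=2)
    fibonacci(n=1)
    -> return 1
    fibonacci(n=0)
    -> return 0
  -> return 1
  fibonacci(n=1)
  -> return 1
-> return 2

Final answer: 2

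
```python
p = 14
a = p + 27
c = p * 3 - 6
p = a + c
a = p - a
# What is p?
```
Trace:
  p=14
  p=14, a=41
  p=14, a=41, c=36
  p=77, a=41, c=36
  p=77, a=36, c=36

Final answer: 77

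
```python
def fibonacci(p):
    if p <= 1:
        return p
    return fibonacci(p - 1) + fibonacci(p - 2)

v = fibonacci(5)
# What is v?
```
Call trace (a repeated sub-call is expanded the first time; later identical calls just restate its return value):
fibonacci(p=5)
  fibonacci(p=4)
    fibonacci(p=3)
      fibonacci(p=2)
        fibonacci(p=1)
        -> return 1
        fibonacci(p=0)
        -> return 0
      -> return 1
      fibonacci(p=1)
      -> return 1
    -> return 2
    fibonacci(p=2) -> return 1  (same call as traced above)
  -> return 3
  fibonacci(p=3) -> return 2  (same call as traced above)
-> return 5

Final answer: 5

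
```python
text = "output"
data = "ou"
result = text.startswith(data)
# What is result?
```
Trace:
  text='output'
  text='output', data='ou'
  text='output', data='ou', result=True

Final answer: True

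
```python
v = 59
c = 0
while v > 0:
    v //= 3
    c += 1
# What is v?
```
Trace:
  v=59
  v=59, c=0
  v=19, c=1
  v=6, c=2
  v=2, c=3
  v=0, c=4

Final answer: 0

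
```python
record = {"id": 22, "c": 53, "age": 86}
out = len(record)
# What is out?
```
Trace:
  record={'id': 22, 'c': 53, 'age': 86}
  record={'id': 22, 'c': 53, 'age': 86}, out=3

Final answer: 3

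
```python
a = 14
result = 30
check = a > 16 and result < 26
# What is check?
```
Trace:
  a=14
  a=14, result=30
  a=14, result=30, check=False

Final answer: False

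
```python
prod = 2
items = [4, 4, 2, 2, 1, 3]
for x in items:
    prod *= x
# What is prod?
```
Trace:
  prod=2
  prod=8, x=4
  prod=32, x=4
  prod=64, x=2
  prod=128, x=2
  prod=128, x=1
  prod=384, x=3

Final answer: 384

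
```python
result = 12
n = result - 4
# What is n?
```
Trace:
  result=12
  result=12, n=8

Final answer: 8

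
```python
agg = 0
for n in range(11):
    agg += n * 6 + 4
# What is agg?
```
Trace:
  agg=0
  agg=4, n=0
  agg=14, n=1
  agg=30, n=2
  agg=52, n=3
  agg=80, n=4
  agg=114, n=5
  agg=154, n=6
  agg=200, n=7
  agg=252, n=8
  agg=310, n=9
  agg=374, n=10

Final answer: 374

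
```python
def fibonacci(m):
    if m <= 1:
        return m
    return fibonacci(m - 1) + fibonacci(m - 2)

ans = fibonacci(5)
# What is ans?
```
Call trace (a repeated sub-call is expanded the first time; later identical calls just restate its return value):
fibonacci(m=5)
  fibonacci(m=4)
    fibonacci(m=3)
      fibonacci(m=2)
        fibonacci(m=1)
        -> return 1
        fibonacci(m=0)
        -> return 0
      -> return 1
      fibonacci(m=1)
      -> return 1
    -> return 2
    fibonacci(m=2) -> return 1  (same call as traced above)
  -> return 3
  fibonacci(m=3) -> return 2  (same call as traced above)
-> return 5

Final answer: 5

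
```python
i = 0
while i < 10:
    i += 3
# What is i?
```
Trace:
  i=0
  i=3
  i=6
  i=9
  i=12

Final answer: 12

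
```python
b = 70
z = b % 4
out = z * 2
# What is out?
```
Trace:
  b=70
  b=70, z=2
  b=70, z=2, out=4

Final answer: 4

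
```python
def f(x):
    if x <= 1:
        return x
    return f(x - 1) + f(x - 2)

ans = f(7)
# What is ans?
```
Call trace (a repeated sub-call is expanded the first time; later identical calls just restate its return value):
f(x=7)
  f(x=6)
    f(x=5)
      f(x=4)
        f(x=3)
          f(x=2)
            f(x=1)
            -> return 1
            f(x=0)
            -> return 0
          -> return 1
          f(x=1)
          -> return 1
        -> return 2
        f(x=2) -> return 1  (same call as traced above)
      -> return 3
      f(x=3) -> return 2  (same call as traced above)
    -> return 5
    f(x=4) -> return 3  (same call as traced above)
  -> return 8
  f(x=5) -> return 5  (same call as traced above)
-> return 13

Final answer: 13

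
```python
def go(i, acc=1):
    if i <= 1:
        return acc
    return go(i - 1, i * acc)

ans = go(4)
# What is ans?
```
Call trace:
go(i=4, acc=1)
  go(i=3, acc=4)
    go(i=2, acc=12)
      go(i=1, acc=24)
      -> return 24
    -> return 24
  -> return 24
-> return 24

Final answer: 24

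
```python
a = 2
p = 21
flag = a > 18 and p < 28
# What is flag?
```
Trace:
  a=2
  a=2, p=21
  a=2, p=21, flag=False

Final answer: False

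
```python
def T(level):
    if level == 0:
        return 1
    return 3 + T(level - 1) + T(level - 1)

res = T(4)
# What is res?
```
Call trace (a repeated sub-call is expanded the first time; later identical calls just restate its return value):
T(level=4)
  T(level=3)
    T(level=2)
      T(level=1)
        T(level=0)
        -> return 1
        T(level=0)
        -> return 1
      -> return 5
      T(level=1) -> return 5  (same call as traced above)
    -> return 13
    T(level=2) -> return 13  (same call as traced above)
  -> return 29
  T(level=3) -> return 29  (same call as traced above)
-> return 61

Final answer: 61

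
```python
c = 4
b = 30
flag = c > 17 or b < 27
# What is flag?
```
Trace:
  c=4
  c=4, b=30
  c=4, b=30, flag=False

Final answer: False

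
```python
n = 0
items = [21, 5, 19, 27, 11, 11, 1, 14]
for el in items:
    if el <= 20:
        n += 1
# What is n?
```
Trace:
  n=0
  n=0, el=21
  n=1, el=5
  n=2, el=19
  n=2, el=27
  n=3, el=11
  n=4, el=11
  n=5, el=1
  n=6, el=14

Final answer: 6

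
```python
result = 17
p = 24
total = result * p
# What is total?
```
Trace:
  result=17
  result=17, p=24
  result=17, p=24, total=408

Final answer: 408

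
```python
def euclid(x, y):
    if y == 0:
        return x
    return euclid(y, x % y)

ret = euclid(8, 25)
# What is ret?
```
Call trace:
euclid(x=8, y=25)
  euclid(x=25, y=8)
    euclid(x=8, y=1)
      euclid(x=1, y=0)
      -> return 1
    -> return 1
  -> return 1
-> return 1

Final answer: 1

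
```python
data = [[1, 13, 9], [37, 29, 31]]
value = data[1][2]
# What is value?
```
Trace:
  data=[[1, 13, 9], [37, 29, 31]]
  data=[[1, 13, 9], [37, 29, 31]], value=31

Final answer: 31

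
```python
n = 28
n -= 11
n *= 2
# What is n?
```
Trace:
  n=28
  n=17
  n=34

Final answer: 34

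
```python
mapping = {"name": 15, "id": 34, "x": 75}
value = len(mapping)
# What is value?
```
Trace:
  mapping={'name': 15, 'id': 34, 'x': 75}
  mapping={'name': 15, 'id': 34, 'x': 75}, value=3

Final answer: 3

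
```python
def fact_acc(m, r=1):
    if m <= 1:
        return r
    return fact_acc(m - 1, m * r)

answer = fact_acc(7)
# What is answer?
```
Call trace:
fact_acc(m=7, r=1)
  fact_acc(m=6, r=7)
    fact_acc(m=5, r=42)
      fact_acc(m=4, r=210)
        fact_acc(m=3, r=840)
          fact_acc(m=2, r=2520)
            fact_acc(m=1, r=5040)
            -> return 5040
          -> return 5040
        -> return 5040
      -> return 5040
    -> return 5040
  -> return 5040
-> return 5040

Final answer: 5040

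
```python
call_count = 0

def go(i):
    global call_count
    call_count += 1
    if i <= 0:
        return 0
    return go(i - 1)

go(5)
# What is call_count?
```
Call trace:
go(i=5)
  go(i=4)
    go(i=3)
      go(i=2)
        go(i=1)
          go(i=0)
          -> return 0
        -> return 0
      -> return 0
    -> return 0
  -> return 0
-> return 0

call_count is incremented once per call. go is entered once for each i = 5, 4, 3, 2, 1, 0 (the i <= 0 call returns without recursing), i.e. 5 + 1 calls.
call_count = 6

Final answer: 6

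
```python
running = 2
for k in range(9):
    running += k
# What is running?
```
Trace:
  running=2
  running=2, k=0
  running=3, k=1
  running=5, k=2
  running=8, k=3
  running=12, k=4
  running=17, k=5
  running=23, k=6
  running=30, k=7
  running=38, k=8

Final answer: 38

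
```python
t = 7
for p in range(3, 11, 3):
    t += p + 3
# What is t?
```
Trace:
  t=7
  t=13, p=3
  t=22, p=6
  t=34, p=9

Final answer: 34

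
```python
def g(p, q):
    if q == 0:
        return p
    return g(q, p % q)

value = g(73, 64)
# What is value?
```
Call trace:
g(p=73, q=64)
  g(p=64, q=9)
    g(p=9, q=1)
      g(p=1, q=0)
      -> return 1
    -> return 1
  -> return 1
-> return 1

Final answer: 1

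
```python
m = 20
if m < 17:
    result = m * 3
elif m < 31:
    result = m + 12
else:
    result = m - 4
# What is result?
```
Trace:
  m=20
  m=20, result=32

Final answer: 32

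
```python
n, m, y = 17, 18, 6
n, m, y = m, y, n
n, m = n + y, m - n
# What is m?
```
Trace:
  n=17, m=18, y=6
  n=18, m=6, y=17
  n=35, m=-12, y=17

Final answer: -12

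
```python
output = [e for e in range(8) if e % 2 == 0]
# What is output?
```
Trace:
  e=0
  e=1
  e=2
  e=3
  e=4
  e=5
  e=6
  e=7
  output=[0, 2, 4, 6]

Final answer: [0, 2, 4, 6]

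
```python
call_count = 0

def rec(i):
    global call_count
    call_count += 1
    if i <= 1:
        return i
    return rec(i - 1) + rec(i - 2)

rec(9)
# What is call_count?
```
Call trace (a repeated sub-call is expanded the first time; later identical calls just restate its return value):
rec(i=9)
  rec(i=8)
    rec(i=7)
      rec(i=6)
        rec(i=5)
          rec(i=4)
            rec(i=3)
              rec(i=2)
                rec(i=1)
                -> return 1
                rec(i=0)
                -> return 0
              -> return 1
              rec(i=1)
              -> return 1
            -> return 2
            rec(i=2) -> return 1  (same call as traced above)
          -> return 3
          rec(i=3) -> return 2  (same call as traced above)
        -> return 5
        rec(i=4) -> return 3  (same call as traced above)
      -> return 8
      rec(i=5) -> return 5  (same call as traced above)
    -> return 13
    rec(i=6) -> return 8  (same call as traced above)
  -> return 21
  rec(i=7) -> return 13  (same call as traced above)
-> return 34

call_count is incremented once per call, so count the calls in each subtree. Let C(i) = number of calls made by rec(i).
C(0) = C(1) = 1 (base case, no recursion); C(i) = 1 + C(i - 1) + C(i - 2) otherwise.
C(2) = 1 + C(1) + C(0) = 1 + 1 + 1 = 3
C(3) = 1 + C(2) + C(1) = 1 + 3 + 1 = 5
C(4) = 1 + C(3) + C(2) = 1 + 5 + 3 = 9
C(5) = 1 + C(4) + C(3) = 1 + 9 + 5 = 15
C(6) = 1 + C(5) + C(4) = 1 + 15 + 9 = 25
C(7) = 1 + C(6) + C(5) = 1 + 25 + 15 = 41
C(8) = 1 + C(7) + C(6) = 1 + 41 + 25 = 67
C(9) = 1 + C(8) + C(7) = 1 + 67 + 41 = 109
call_count = C(9) = 109

Final answer: 109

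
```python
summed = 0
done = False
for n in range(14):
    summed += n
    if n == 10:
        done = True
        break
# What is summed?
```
Trace:
  summed=0
  summed=0, done=False
  summed=0, done=False, n=0
  summed=1, done=False, n=1
  summed=3, done=False, n=2
  summed=6, done=False, n=3
  summed=10, done=False, n=4
  summed=15, done=False, n=5
  summed=21, done=False, n=6
  summed=28, done=False, n=7
  summed=36, done=False, n=8
  summed=45, done=False, n=9
  summed=55, done=True, n=10

Final answer: 55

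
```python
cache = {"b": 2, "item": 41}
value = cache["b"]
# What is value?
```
Trace:
  cache={'b': 2, 'item': 41}
  cache={'b': 2, 'item': 41}, value=2

Final answer: 2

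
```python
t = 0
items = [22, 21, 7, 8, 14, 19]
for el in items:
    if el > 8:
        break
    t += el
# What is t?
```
Trace:
  t=0
  t=0, el=22

Final answer: 0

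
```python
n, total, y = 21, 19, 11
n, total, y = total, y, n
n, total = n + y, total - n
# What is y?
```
Trace:
  n=21, total=19, y=11
  n=19, total=11, y=21
  n=40, total=-8, y=21

Final answer: 21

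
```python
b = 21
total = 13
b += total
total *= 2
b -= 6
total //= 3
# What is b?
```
Trace:
  b=21
  b=21, total=13
  b=34, total=13
  b=34, total=26
  b=28, total=26
  b=28, total=8

Final answer: 28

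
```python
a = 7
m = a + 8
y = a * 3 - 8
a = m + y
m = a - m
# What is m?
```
Trace:
  a=7
  a=7, m=15
  a=7, m=15, y=13
  a=28, m=15, y=13
  a=28, m=13, y=13

Final answer: 13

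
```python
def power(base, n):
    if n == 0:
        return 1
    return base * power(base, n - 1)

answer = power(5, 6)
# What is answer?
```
Call trace:
power(base=5, n=6)
  power(base=5, n=5)
    power(base=5, n=4)
      power(base=5, n=3)
        power(base=5, n=2)
          power(base=5, n=1)
            power(base=5, n=0)
            -> return 1
          -> return 5
        -> return 25
      -> return 125
    -> return 625
  -> return 3125
-> return 15625

Final answer: 15625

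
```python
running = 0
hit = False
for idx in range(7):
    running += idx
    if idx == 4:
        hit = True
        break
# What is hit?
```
Trace:
  running=0
  running=0, hit=False
  running=0, hit=False, idx=0
  running=1, hit=False, idx=1
  running=3, hit=False, idx=2
  running=6, hit=False, idx=3
  running=10, hit=True, idx=4

Final answer: True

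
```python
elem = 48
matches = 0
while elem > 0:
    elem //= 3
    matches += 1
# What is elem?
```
Trace:
  elem=48
  elem=48, matches=0
  elem=16, matches=1
  elem=5, matches=2
  elem=1, matches=3
  elem=0, matches=4

Final answer: 0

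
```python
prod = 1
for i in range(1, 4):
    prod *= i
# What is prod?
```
Trace:
  prod=1
  prod=1, i=1
  prod=2, i=2
  prod=6, i=3

Final answer: 6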